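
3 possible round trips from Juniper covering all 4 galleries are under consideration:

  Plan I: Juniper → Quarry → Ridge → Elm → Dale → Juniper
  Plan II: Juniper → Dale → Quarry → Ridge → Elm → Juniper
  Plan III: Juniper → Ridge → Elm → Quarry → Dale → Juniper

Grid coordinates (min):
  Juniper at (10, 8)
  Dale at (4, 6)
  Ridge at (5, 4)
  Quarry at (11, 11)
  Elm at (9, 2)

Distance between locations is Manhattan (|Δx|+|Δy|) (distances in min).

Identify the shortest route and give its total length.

Shortest is Plan I, total 40 min.

Plan I: 4 + 13 + 6 + 9 + 8 = 40
Plan II: 8 + 12 + 13 + 6 + 7 = 46
Plan III: 9 + 6 + 11 + 12 + 8 = 46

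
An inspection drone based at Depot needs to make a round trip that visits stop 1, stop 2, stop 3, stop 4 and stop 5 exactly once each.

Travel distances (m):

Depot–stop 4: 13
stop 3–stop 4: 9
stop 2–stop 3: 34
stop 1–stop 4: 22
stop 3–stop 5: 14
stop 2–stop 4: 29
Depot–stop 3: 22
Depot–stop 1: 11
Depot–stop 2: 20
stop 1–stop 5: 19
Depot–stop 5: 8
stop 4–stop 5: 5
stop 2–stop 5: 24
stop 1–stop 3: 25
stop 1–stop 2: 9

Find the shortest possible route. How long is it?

There are 60 distinct closed tours to check (reversals are equivalent).
Depot→stop 1→stop 2→stop 3→stop 4→stop 5→Depot: 11+9+34+9+5+8 = 76
Depot→stop 1→stop 2→stop 3→stop 5→stop 4→Depot: 11+9+34+14+5+13 = 86
Depot→stop 1→stop 2→stop 4→stop 3→stop 5→Depot: 11+9+29+9+14+8 = 80
Depot→stop 1→stop 2→stop 4→stop 5→stop 3→Depot: 11+9+29+5+14+22 = 90
Depot→stop 1→stop 2→stop 5→stop 3→stop 4→Depot: 11+9+24+14+9+13 = 80
Depot→stop 1→stop 2→stop 5→stop 4→stop 3→Depot: 11+9+24+5+9+22 = 80
Depot→stop 1→stop 3→stop 2→stop 4→stop 5→Depot: 11+25+34+29+5+8 = 112
Depot→stop 1→stop 3→stop 2→stop 5→stop 4→Depot: 11+25+34+24+5+13 = 112
Depot→stop 1→stop 3→stop 4→stop 2→stop 5→Depot: 11+25+9+29+24+8 = 106
Depot→stop 1→stop 3→stop 4→stop 5→stop 2→Depot: 11+25+9+5+24+20 = 94
Depot→stop 1→stop 3→stop 5→stop 2→stop 4→Depot: 11+25+14+24+29+13 = 116
Depot→stop 1→stop 3→stop 5→stop 4→stop 2→Depot: 11+25+14+5+29+20 = 104
Depot→stop 1→stop 4→stop 2→stop 3→stop 5→Depot: 11+22+29+34+14+8 = 118
Depot→stop 1→stop 4→stop 2→stop 5→stop 3→Depot: 11+22+29+24+14+22 = 122
… (46 more)
The minimum is 76.
One optimal route: Depot → stop 1 → stop 2 → stop 3 → stop 4 → stop 5 → Depot (or its reverse).

76 m — the shortest possible round trip.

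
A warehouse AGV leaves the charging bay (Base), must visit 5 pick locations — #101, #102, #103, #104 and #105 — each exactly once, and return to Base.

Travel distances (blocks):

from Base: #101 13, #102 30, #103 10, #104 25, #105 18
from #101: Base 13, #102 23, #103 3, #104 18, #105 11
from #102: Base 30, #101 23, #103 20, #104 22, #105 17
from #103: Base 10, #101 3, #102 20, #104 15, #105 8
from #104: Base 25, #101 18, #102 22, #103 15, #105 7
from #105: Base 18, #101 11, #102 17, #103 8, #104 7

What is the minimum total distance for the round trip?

With 5 stops there are 5!/2 = 60 distinct round trips (a route and its reverse cost the same).
Base → #101 → #102 → #103 → #104 → #105 → Base: 13+23+20+15+7+18 = 96
Base → #101 → #102 → #103 → #105 → #104 → Base: 13+23+20+8+7+25 = 96
Base → #101 → #102 → #104 → #103 → #105 → Base: 13+23+22+15+8+18 = 99
Base → #101 → #102 → #104 → #105 → #103 → Base: 13+23+22+7+8+10 = 83
Base → #101 → #102 → #105 → #103 → #104 → Base: 13+23+17+8+15+25 = 101
Base → #101 → #102 → #105 → #104 → #103 → Base: 13+23+17+7+15+10 = 85
Base → #101 → #103 → #102 → #104 → #105 → Base: 13+3+20+22+7+18 = 83
Base → #101 → #103 → #102 → #105 → #104 → Base: 13+3+20+17+7+25 = 85
Base → #101 → #103 → #104 → #102 → #105 → Base: 13+3+15+22+17+18 = 88
Base → #101 → #103 → #104 → #105 → #102 → Base: 13+3+15+7+17+30 = 85
Base → #101 → #103 → #105 → #102 → #104 → Base: 13+3+8+17+22+25 = 88
Base → #101 → #103 → #105 → #104 → #102 → Base: 13+3+8+7+22+30 = 83
Base → #101 → #104 → #102 → #103 → #105 → Base: 13+18+22+20+8+18 = 99
Base → #101 → #104 → #102 → #105 → #103 → Base: 13+18+22+17+8+10 = 88
… (46 more)
The minimum is 83.
One optimal route: Base → #101 → #102 → #104 → #105 → #103 → Base (or its reverse).

83 blocks — the shortest possible round trip.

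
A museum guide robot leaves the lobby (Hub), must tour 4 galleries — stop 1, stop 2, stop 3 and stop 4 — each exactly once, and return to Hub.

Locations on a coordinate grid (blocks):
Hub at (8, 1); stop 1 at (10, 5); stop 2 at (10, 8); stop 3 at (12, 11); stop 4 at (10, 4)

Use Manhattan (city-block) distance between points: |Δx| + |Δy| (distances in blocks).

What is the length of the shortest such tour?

There are 12 distinct closed tours to check (reversals are equivalent).
Hub-stop 1-stop 2-stop 3-stop 4-Hub: 6+3+5+9+5 = 28
Hub-stop 1-stop 2-stop 4-stop 3-Hub: 6+3+4+9+14 = 36
Hub-stop 1-stop 3-stop 2-stop 4-Hub: 6+8+5+4+5 = 28
Hub-stop 1-stop 3-stop 4-stop 2-Hub: 6+8+9+4+9 = 36
Hub-stop 1-stop 4-stop 2-stop 3-Hub: 6+1+4+5+14 = 30
Hub-stop 1-stop 4-stop 3-stop 2-Hub: 6+1+9+5+9 = 30
Hub-stop 2-stop 1-stop 3-stop 4-Hub: 9+3+8+9+5 = 34
Hub-stop 2-stop 1-stop 4-stop 3-Hub: 9+3+1+9+14 = 36
Hub-stop 2-stop 3-stop 1-stop 4-Hub: 9+5+8+1+5 = 28
Hub-stop 2-stop 4-stop 1-stop 3-Hub: 9+4+1+8+14 = 36
Hub-stop 3-stop 1-stop 2-stop 4-Hub: 14+8+3+4+5 = 34
Hub-stop 3-stop 2-stop 1-stop 4-Hub: 14+5+3+1+5 = 28
The minimum is 28.
One optimal route: Hub → stop 1 → stop 2 → stop 3 → stop 4 → Hub (or its reverse).

Shortest round trip = 28 blocks.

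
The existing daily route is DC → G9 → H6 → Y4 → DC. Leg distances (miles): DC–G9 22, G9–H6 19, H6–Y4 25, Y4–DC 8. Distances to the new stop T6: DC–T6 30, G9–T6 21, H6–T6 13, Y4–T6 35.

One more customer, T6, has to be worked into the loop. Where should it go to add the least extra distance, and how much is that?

Minimum extra distance: 15 miles, inserting T6 between G9 and H6.

Insertion cost between consecutive stops i–j is d(i,T6) + d(T6,j) − d(i,j):
  between DC and G9: 30 + 21 − 22 = 29
  between G9 and H6: 21 + 13 − 19 = 15
  between H6 and Y4: 13 + 35 − 25 = 23
  between Y4 and DC: 35 + 30 − 8 = 57
Cheapest insertion is between G9 and H6, adding 15.
New total = 74 + 15 = 89.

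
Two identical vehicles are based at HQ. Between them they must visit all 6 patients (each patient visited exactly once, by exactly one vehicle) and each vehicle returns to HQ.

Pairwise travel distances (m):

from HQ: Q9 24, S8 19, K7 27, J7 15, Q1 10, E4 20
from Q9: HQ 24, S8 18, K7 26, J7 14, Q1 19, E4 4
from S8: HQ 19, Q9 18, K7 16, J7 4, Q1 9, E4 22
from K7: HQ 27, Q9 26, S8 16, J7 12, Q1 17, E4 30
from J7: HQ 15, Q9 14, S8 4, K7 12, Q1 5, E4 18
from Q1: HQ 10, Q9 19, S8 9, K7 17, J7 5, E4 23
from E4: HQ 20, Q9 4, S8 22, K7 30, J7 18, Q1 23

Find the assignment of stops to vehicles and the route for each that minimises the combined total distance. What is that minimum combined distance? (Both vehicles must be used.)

105 m — the smallest possible combined total.

Check every non-empty split of the stops between the two vehicles; for each half take its own optimal tour:
  {Q9} + {S8, K7, J7, Q1, E4}: 48 + 85 = 133
  {S8} + {Q9, K7, J7, Q1, E4}: 38 + 77 = 115
  {Q9, S8} + {K7, J7, Q1, E4}: 61 + 77 = 138
  {K7} + {Q9, S8, J7, Q1, E4}: 54 + 61 = 115
  {Q9, K7} + {S8, J7, Q1, E4}: 77 + 61 = 138
  {S8, K7} + {Q9, J7, Q1, E4}: 62 + 53 = 115
  … (31 splits in total)
  {Q1} + {Q9, S8, K7, J7, E4}: 20 + 85 = 105  ← best
Best: vehicle 1 HQ → Q1 → HQ = 20; vehicle 2 HQ → S8 → K7 → J7 → Q9 → E4 → HQ = 85; combined 105.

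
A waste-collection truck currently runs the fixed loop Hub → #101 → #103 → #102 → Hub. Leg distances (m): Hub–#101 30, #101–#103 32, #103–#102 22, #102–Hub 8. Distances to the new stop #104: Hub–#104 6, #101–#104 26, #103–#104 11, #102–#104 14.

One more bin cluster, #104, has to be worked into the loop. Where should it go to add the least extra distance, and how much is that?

+2 m — insert #104 between Hub and #101.

Insertion cost between consecutive stops i–j is d(i,#104) + d(#104,j) − d(i,j):
  between Hub and #101: 6 + 26 − 30 = 2
  between #101 and #103: 26 + 11 − 32 = 5
  between #103 and #102: 11 + 14 − 22 = 3
  between #102 and Hub: 14 + 6 − 8 = 12
Cheapest insertion is between Hub and #101, adding 2.
New total = 92 + 2 = 94.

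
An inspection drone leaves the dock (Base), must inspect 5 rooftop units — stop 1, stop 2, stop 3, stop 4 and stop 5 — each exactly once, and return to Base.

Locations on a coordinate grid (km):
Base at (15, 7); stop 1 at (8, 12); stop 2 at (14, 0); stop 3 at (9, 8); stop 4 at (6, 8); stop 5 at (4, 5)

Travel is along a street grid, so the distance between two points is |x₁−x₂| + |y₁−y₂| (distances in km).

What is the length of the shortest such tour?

Shortest round trip = 46 km.

Base → stop 1 → stop 2 → stop 3 → stop 4 → stop 5 → Base: 12+18+13+3+5+13 = 64
Base → stop 1 → stop 2 → stop 3 → stop 5 → stop 4 → Base: 12+18+13+8+5+10 = 66
Base → stop 1 → stop 2 → stop 4 → stop 3 → stop 5 → Base: 12+18+16+3+8+13 = 70
Base → stop 1 → stop 2 → stop 4 → stop 5 → stop 3 → Base: 12+18+16+5+8+7 = 66
Base → stop 1 → stop 2 → stop 5 → stop 3 → stop 4 → Base: 12+18+15+8+3+10 = 66
Base → stop 1 → stop 2 → stop 5 → stop 4 → stop 3 → Base: 12+18+15+5+3+7 = 60
Base → stop 1 → stop 3 → stop 2 → stop 4 → stop 5 → Base: 12+5+13+16+5+13 = 64
Base → stop 1 → stop 3 → stop 2 → stop 5 → stop 4 → Base: 12+5+13+15+5+10 = 60
Base → stop 1 → stop 3 → stop 4 → stop 2 → stop 5 → Base: 12+5+3+16+15+13 = 64
Base → stop 1 → stop 3 → stop 4 → stop 5 → stop 2 → Base: 12+5+3+5+15+8 = 48
Base → stop 1 → stop 3 → stop 5 → stop 2 → stop 4 → Base: 12+5+8+15+16+10 = 66
Base → stop 1 → stop 3 → stop 5 → stop 4 → stop 2 → Base: 12+5+8+5+16+8 = 54
Base → stop 1 → stop 4 → stop 2 → stop 3 → stop 5 → Base: 12+6+16+13+8+13 = 68
Base → stop 1 → stop 4 → stop 2 → stop 5 → stop 3 → Base: 12+6+16+15+8+7 = 64
… (46 more)
Base → stop 2 → stop 5 → stop 4 → stop 1 → stop 3 → Base: 8+15+5+6+5+7 = 46  ← best
The minimum is 46.
One optimal route: Base → stop 2 → stop 5 → stop 4 → stop 1 → stop 3 → Base (or its reverse).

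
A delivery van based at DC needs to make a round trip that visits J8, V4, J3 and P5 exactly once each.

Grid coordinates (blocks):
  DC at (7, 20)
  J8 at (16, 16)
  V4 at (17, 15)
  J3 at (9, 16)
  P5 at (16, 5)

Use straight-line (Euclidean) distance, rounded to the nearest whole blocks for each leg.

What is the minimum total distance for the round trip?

Minimum total distance: 38 blocks.

There are 12 distinct closed tours to check (reversals are equivalent).
DC-J8-V4-J3-P5-DC: 10+1+8+13+17 = 49
DC-J8-V4-P5-J3-DC: 10+1+10+13+4 = 38
DC-J8-J3-V4-P5-DC: 10+7+8+10+17 = 52
DC-J8-J3-P5-V4-DC: 10+7+13+10+11 = 51
DC-J8-P5-V4-J3-DC: 10+11+10+8+4 = 43
DC-J8-P5-J3-V4-DC: 10+11+13+8+11 = 53
DC-V4-J8-J3-P5-DC: 11+1+7+13+17 = 49
DC-V4-J8-P5-J3-DC: 11+1+11+13+4 = 40
DC-V4-J3-J8-P5-DC: 11+8+7+11+17 = 54
DC-V4-P5-J8-J3-DC: 11+10+11+7+4 = 43
DC-J3-J8-V4-P5-DC: 4+7+1+10+17 = 39
DC-J3-V4-J8-P5-DC: 4+8+1+11+17 = 41
The minimum is 38.
One optimal route: DC → J8 → V4 → P5 → J3 → DC (or its reverse).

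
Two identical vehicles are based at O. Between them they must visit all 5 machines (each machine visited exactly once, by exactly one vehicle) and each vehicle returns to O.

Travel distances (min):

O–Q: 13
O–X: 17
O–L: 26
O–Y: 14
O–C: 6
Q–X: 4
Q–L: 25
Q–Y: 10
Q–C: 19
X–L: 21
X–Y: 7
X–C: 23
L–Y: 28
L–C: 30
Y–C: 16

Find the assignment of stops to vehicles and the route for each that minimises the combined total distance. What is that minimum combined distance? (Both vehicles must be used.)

There are 2^4 − 1 = 15 ways to divide the 5 stops into two non-empty groups. For each, the best each vehicle can do is its own shortest tour through its group:
  {Q} + {X, L, Y, C}: 26 + 76 = 102
  {X} + {Q, L, Y, C}: 34 + 83 = 117
  {Q, X} + {L, Y, C}: 34 + 76 = 110
  {L} + {Q, X, Y, C}: 52 + 46 = 98
  {Q, L} + {X, Y, C}: 64 + 46 = 110
  {X, L} + {Q, Y, C}: 64 + 45 = 109
  … (15 splits in total)
  {Q, X, L, Y} + {C}: 75 + 12 = 87  ← best
Best: vehicle 1 O → L → X → Q → Y → O = 75; vehicle 2 O → C → O = 12; combined 87.

87 min — the smallest possible combined total.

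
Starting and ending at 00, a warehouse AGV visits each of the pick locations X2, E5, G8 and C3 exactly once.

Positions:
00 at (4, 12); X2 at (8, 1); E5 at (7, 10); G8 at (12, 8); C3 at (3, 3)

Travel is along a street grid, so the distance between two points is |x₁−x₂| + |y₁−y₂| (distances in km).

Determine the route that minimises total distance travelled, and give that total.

There are 12 distinct closed tours to check (reversals are equivalent).
00-X2-E5-G8-C3-00: 15+10+7+14+10 = 56
00-X2-E5-C3-G8-00: 15+10+11+14+12 = 62
00-X2-G8-E5-C3-00: 15+11+7+11+10 = 54
00-X2-G8-C3-E5-00: 15+11+14+11+5 = 56
00-X2-C3-E5-G8-00: 15+7+11+7+12 = 52
00-X2-C3-G8-E5-00: 15+7+14+7+5 = 48
00-E5-X2-G8-C3-00: 5+10+11+14+10 = 50
00-E5-X2-C3-G8-00: 5+10+7+14+12 = 48
00-E5-G8-X2-C3-00: 5+7+11+7+10 = 40
00-E5-C3-X2-G8-00: 5+11+7+11+12 = 46
00-G8-X2-E5-C3-00: 12+11+10+11+10 = 54
00-G8-E5-X2-C3-00: 12+7+10+7+10 = 46
The minimum is 40.
One optimal route: 00 → E5 → G8 → X2 → C3 → 00 (or its reverse).

40 km — the shortest possible round trip.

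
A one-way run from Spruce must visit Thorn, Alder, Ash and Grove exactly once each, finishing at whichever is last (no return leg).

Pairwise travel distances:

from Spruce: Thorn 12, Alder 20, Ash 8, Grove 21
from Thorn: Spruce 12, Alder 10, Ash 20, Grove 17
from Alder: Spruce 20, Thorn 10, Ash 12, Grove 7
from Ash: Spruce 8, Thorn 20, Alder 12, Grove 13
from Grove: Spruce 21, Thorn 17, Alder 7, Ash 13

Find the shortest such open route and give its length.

There are 4! = 24 possible orderings.
Spruce → Thorn → Alder → Ash → Grove: 12+10+12+13 = 47
Spruce → Thorn → Alder → Grove → Ash: 12+10+7+13 = 42
Spruce → Thorn → Ash → Alder → Grove: 12+20+12+7 = 51
Spruce → Thorn → Ash → Grove → Alder: 12+20+13+7 = 52
Spruce → Thorn → Grove → Alder → Ash: 12+17+7+12 = 48
Spruce → Thorn → Grove → Ash → Alder: 12+17+13+12 = 54
Spruce → Alder → Thorn → Ash → Grove: 20+10+20+13 = 63
Spruce → Alder → Thorn → Grove → Ash: 20+10+17+13 = 60
Spruce → Alder → Ash → Thorn → Grove: 20+12+20+17 = 69
Spruce → Alder → Ash → Grove → Thorn: 20+12+13+17 = 62
Spruce → Alder → Grove → Thorn → Ash: 20+7+17+20 = 64
Spruce → Alder → Grove → Ash → Thorn: 20+7+13+20 = 60
Spruce → Ash → Thorn → Alder → Grove: 8+20+10+7 = 45
Spruce → Ash → Thorn → Grove → Alder: 8+20+17+7 = 52
… (10 more)
Spruce → Ash → Grove → Alder → Thorn: 8+13+7+10 = 38  ← best
The minimum is 38.
One shortest path: Spruce → Ash → Grove → Alder → Thorn.

38 — the minimum one-way total.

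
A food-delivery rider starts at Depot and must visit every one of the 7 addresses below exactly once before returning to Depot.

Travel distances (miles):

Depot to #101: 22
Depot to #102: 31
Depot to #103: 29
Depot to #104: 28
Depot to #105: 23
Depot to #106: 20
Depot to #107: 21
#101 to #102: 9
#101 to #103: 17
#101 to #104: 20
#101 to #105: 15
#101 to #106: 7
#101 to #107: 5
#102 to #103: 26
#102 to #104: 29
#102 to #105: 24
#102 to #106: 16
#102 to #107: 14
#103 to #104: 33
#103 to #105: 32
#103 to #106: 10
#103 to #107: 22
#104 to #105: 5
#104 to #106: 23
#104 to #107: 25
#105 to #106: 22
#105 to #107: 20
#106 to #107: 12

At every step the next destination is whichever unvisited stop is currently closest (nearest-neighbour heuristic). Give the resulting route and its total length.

Total distance 137 miles via the nearest-neighbour route Depot → #106 → #101 → #107 → #102 → #105 → #104 → #103 → Depot.

At Depot the remaining stops are #106 20, #107 21, #101 22, #105 23, #104 28, #103 29, #102 31; go to #106.
At #106 the remaining stops are #101 7, #103 10, #107 12, #102 16, #105 22, #104 23; go to #101.
At #101 the remaining stops are #107 5, #102 9, #105 15, #103 17, #104 20; go to #107.
At #107 the remaining stops are #102 14, #105 20, #103 22, #104 25; go to #102.
At #102 the remaining stops are #105 24, #103 26, #104 29; go to #105.
At #105 the remaining stops are #104 5, #103 32; go to #104.
At #104 the remaining stops are #103 33; go to #103.
Return #103→Depot: 29.
Total = 20 + 7 + 5 + 14 + 24 + 5 + 33 + 29 = 137.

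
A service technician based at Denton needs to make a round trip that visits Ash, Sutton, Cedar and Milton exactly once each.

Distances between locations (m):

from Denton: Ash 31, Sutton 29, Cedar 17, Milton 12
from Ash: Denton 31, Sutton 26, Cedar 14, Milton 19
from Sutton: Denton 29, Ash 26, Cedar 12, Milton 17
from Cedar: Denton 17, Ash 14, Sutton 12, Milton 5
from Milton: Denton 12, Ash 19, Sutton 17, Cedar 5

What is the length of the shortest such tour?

86 m — the shortest possible round trip.

Denton - Ash - Sutton - Cedar - Milton - Denton: 31+26+12+5+12 = 86
Denton - Ash - Sutton - Milton - Cedar - Denton: 31+26+17+5+17 = 96
Denton - Ash - Cedar - Sutton - Milton - Denton: 31+14+12+17+12 = 86
Denton - Ash - Cedar - Milton - Sutton - Denton: 31+14+5+17+29 = 96
Denton - Ash - Milton - Sutton - Cedar - Denton: 31+19+17+12+17 = 96
Denton - Ash - Milton - Cedar - Sutton - Denton: 31+19+5+12+29 = 96
Denton - Sutton - Ash - Cedar - Milton - Denton: 29+26+14+5+12 = 86
Denton - Sutton - Ash - Milton - Cedar - Denton: 29+26+19+5+17 = 96
Denton - Sutton - Cedar - Ash - Milton - Denton: 29+12+14+19+12 = 86
Denton - Sutton - Milton - Ash - Cedar - Denton: 29+17+19+14+17 = 96
Denton - Cedar - Ash - Sutton - Milton - Denton: 17+14+26+17+12 = 86
Denton - Cedar - Sutton - Ash - Milton - Denton: 17+12+26+19+12 = 86
The minimum is 86.
One optimal route: Denton → Ash → Sutton → Cedar → Milton → Denton (or its reverse).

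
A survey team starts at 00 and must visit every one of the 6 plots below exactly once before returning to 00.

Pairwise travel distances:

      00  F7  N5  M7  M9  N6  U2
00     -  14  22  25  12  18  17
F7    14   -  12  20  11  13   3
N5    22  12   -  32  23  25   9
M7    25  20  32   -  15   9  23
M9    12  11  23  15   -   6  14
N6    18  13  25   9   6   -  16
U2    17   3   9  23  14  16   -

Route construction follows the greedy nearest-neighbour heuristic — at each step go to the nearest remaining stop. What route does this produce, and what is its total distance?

81 along 00 → M9 → N6 → M7 → F7 → U2 → N5 → 00.

From 00: distances to unvisited — M9=12, F7=14, U2=17, N6=18, N5=22, M7=25. Nearest is M9 (12).
From M9: distances to unvisited — N6=6, F7=11, U2=14, M7=15, N5=23. Nearest is N6 (6).
From N6: distances to unvisited — M7=9, F7=13, U2=16, N5=25. Nearest is M7 (9).
From M7: distances to unvisited — F7=20, U2=23, N5=32. Nearest is F7 (20).
From F7: distances to unvisited — U2=3, N5=12. Nearest is U2 (3).
From U2: distances to unvisited — N5=9. Nearest is N5 (9).
Return N5→00: 22.
Total = 12 + 6 + 9 + 20 + 3 + 9 + 22 = 81.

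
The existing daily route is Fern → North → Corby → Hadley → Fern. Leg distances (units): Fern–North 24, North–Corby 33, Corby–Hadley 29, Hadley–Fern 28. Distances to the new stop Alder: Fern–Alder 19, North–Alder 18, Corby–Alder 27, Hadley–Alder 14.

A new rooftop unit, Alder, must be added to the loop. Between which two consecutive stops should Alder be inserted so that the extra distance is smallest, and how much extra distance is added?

Insertion cost between consecutive stops i–j is d(i,Alder) + d(Alder,j) − d(i,j):
  between Fern and North: 19 + 18 − 24 = 13
  between North and Corby: 18 + 27 − 33 = 12
  between Corby and Hadley: 27 + 14 − 29 = 12
  between Hadley and Fern: 14 + 19 − 28 = 5
Cheapest insertion is between Hadley and Fern, adding 5.
New total = 114 + 5 = 119.

Minimum extra distance: 5, inserting Alder between Hadley and Fern.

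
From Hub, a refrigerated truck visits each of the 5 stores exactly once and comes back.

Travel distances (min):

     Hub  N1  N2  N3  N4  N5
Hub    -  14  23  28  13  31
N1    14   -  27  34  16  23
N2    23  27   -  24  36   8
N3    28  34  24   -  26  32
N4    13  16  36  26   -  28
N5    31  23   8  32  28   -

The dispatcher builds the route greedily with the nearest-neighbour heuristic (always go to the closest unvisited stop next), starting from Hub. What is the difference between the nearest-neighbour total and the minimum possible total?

From Hub: N4=13, N1=14, N2=23, N3=28, N5=31 → choose N4 (13).
From N4: N1=16, N3=26, N5=28, N2=36 → choose N1 (16).
From N1: N5=23, N2=27, N3=34 → choose N5 (23).
From N5: N2=8, N3=32 → choose N2 (8).
From N2: N3=24 → choose N3 (24).
NN route Hub → N4 → N1 → N5 → N2 → N3 → Hub costs 112.
Optimal: Hub → N1 → N5 → N2 → N3 → N4 → Hub costs 108 (by enumerating all 60 distinct tours).
Excess = 112 − 108 = 4.

Excess over optimum: 4 min.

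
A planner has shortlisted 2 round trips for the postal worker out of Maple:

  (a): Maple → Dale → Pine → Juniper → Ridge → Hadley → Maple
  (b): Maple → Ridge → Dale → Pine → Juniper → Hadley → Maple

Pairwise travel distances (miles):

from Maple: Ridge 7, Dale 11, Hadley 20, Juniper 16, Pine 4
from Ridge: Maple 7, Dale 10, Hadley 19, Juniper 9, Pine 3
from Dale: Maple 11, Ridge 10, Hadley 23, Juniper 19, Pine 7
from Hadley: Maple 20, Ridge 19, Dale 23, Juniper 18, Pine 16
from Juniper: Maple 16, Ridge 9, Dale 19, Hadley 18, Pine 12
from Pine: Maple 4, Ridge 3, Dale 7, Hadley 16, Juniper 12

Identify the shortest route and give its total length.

(a): 11 + 7 + 12 + 9 + 19 + 20 = 78
(b): 7 + 10 + 7 + 12 + 18 + 20 = 74

74 miles — (b) is the shortest.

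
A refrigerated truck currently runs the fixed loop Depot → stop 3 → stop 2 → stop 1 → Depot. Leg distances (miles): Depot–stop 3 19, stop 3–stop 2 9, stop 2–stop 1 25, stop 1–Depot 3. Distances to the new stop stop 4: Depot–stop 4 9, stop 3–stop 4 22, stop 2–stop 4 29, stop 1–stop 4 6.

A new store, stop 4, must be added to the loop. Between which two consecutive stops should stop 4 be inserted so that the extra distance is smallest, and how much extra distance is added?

Insertion cost between consecutive stops i–j is d(i,stop 4) + d(stop 4,j) − d(i,j):
  between Depot and stop 3: 9 + 22 − 19 = 12
  between stop 3 and stop 2: 22 + 29 − 9 = 42
  between stop 2 and stop 1: 29 + 6 − 25 = 10
  between stop 1 and Depot: 6 + 9 − 3 = 12
Cheapest insertion is between stop 2 and stop 1, adding 10.
New total = 56 + 10 = 66.

+10 miles — insert stop 4 between stop 2 and stop 1.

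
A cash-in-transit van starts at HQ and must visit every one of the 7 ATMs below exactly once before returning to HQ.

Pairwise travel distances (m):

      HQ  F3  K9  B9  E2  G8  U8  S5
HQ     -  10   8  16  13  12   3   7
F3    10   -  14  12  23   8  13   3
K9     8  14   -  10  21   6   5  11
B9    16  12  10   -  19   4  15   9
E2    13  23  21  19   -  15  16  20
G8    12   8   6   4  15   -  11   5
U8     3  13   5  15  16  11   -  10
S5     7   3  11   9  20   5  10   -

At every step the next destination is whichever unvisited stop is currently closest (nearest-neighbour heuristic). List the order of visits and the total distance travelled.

Total distance 66 m via the nearest-neighbour route HQ → U8 → K9 → G8 → B9 → S5 → F3 → E2 → HQ.

From HQ: distances to unvisited — U8=3, S5=7, K9=8, F3=10, G8=12, E2=13, B9=16. Nearest is U8 (3).
From U8: distances to unvisited — K9=5, S5=10, G8=11, F3=13, B9=15, E2=16. Nearest is K9 (5).
From K9: distances to unvisited — G8=6, B9=10, S5=11, F3=14, E2=21. Nearest is G8 (6).
From G8: distances to unvisited — B9=4, S5=5, F3=8, E2=15. Nearest is B9 (4).
From B9: distances to unvisited — S5=9, F3=12, E2=19. Nearest is S5 (9).
From S5: distances to unvisited — F3=3, E2=20. Nearest is F3 (3).
From F3: distances to unvisited — E2=23. Nearest is E2 (23).
Return E2→HQ: 13.
Total = 3 + 5 + 6 + 4 + 9 + 3 + 23 + 13 = 66.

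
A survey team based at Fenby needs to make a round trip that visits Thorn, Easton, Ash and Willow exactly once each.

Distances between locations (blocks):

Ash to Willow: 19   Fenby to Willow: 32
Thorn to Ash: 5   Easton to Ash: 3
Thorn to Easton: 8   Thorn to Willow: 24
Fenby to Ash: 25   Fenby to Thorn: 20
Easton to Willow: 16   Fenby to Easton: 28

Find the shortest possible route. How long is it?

Fenby→Thorn→Easton→Ash→Willow→Fenby: 20+8+3+19+32 = 82
Fenby→Thorn→Easton→Willow→Ash→Fenby: 20+8+16+19+25 = 88
Fenby→Thorn→Ash→Easton→Willow→Fenby: 20+5+3+16+32 = 76
Fenby→Thorn→Ash→Willow→Easton→Fenby: 20+5+19+16+28 = 88
Fenby→Thorn→Willow→Easton→Ash→Fenby: 20+24+16+3+25 = 88
Fenby→Thorn→Willow→Ash→Easton→Fenby: 20+24+19+3+28 = 94
Fenby→Easton→Thorn→Ash→Willow→Fenby: 28+8+5+19+32 = 92
Fenby→Easton→Thorn→Willow→Ash→Fenby: 28+8+24+19+25 = 104
Fenby→Easton→Ash→Thorn→Willow→Fenby: 28+3+5+24+32 = 92
Fenby→Easton→Willow→Thorn→Ash→Fenby: 28+16+24+5+25 = 98
Fenby→Ash→Thorn→Easton→Willow→Fenby: 25+5+8+16+32 = 86
Fenby→Ash→Easton→Thorn→Willow→Fenby: 25+3+8+24+32 = 92
The minimum is 76.
One optimal route: Fenby → Thorn → Ash → Easton → Willow → Fenby (or its reverse).

76 blocks — the shortest possible round trip.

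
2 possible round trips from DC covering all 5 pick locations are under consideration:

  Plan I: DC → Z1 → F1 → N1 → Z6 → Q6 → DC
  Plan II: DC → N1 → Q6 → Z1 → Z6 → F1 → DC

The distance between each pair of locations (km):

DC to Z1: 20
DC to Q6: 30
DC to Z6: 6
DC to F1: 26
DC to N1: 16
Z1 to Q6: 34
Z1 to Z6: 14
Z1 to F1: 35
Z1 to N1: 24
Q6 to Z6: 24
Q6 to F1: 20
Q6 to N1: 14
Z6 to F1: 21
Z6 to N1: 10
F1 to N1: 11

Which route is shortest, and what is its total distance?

Plan I: 20 + 35 + 11 + 10 + 24 + 30 = 130
Plan II: 16 + 14 + 34 + 14 + 21 + 26 = 125

Shortest is Plan II, total 125 km.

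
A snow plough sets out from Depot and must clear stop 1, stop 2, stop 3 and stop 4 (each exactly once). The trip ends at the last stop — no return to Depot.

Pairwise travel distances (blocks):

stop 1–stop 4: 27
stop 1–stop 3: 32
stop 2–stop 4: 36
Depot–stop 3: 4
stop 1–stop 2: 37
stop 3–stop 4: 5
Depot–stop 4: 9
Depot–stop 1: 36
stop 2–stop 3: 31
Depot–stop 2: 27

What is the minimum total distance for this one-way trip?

There are 4! = 24 possible orderings.
Depot - stop 1 - stop 2 - stop 3 - stop 4: 36+37+31+5 = 109
Depot - stop 1 - stop 2 - stop 4 - stop 3: 36+37+36+5 = 114
Depot - stop 1 - stop 3 - stop 2 - stop 4: 36+32+31+36 = 135
Depot - stop 1 - stop 3 - stop 4 - stop 2: 36+32+5+36 = 109
Depot - stop 1 - stop 4 - stop 2 - stop 3: 36+27+36+31 = 130
Depot - stop 1 - stop 4 - stop 3 - stop 2: 36+27+5+31 = 99
Depot - stop 2 - stop 1 - stop 3 - stop 4: 27+37+32+5 = 101
Depot - stop 2 - stop 1 - stop 4 - stop 3: 27+37+27+5 = 96
Depot - stop 2 - stop 3 - stop 1 - stop 4: 27+31+32+27 = 117
Depot - stop 2 - stop 3 - stop 4 - stop 1: 27+31+5+27 = 90
Depot - stop 2 - stop 4 - stop 1 - stop 3: 27+36+27+32 = 122
Depot - stop 2 - stop 4 - stop 3 - stop 1: 27+36+5+32 = 100
Depot - stop 3 - stop 1 - stop 2 - stop 4: 4+32+37+36 = 109
Depot - stop 3 - stop 1 - stop 4 - stop 2: 4+32+27+36 = 99
… (10 more)
Depot - stop 3 - stop 4 - stop 1 - stop 2: 4+5+27+37 = 73  ← best
The minimum is 73.
One shortest path: Depot → stop 3 → stop 4 → stop 1 → stop 2.

Shortest open route: 73 blocks.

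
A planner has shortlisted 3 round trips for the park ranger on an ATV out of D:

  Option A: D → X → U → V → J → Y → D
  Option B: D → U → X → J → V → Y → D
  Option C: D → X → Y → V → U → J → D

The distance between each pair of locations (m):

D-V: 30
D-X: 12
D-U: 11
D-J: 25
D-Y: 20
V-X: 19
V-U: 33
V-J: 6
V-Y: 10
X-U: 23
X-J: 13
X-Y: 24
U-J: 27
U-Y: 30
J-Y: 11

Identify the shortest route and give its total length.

83 m — Option B is the shortest.

Option A: 12 + 23 + 33 + 6 + 11 + 20 = 105
Option B: 11 + 23 + 13 + 6 + 10 + 20 = 83
Option C: 12 + 24 + 10 + 33 + 27 + 25 = 131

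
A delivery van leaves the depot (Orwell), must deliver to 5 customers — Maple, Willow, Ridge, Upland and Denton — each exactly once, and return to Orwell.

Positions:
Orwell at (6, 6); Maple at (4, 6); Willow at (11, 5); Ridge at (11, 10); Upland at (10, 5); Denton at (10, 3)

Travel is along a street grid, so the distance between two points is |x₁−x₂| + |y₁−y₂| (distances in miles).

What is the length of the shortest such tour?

With 5 stops there are 5!/2 = 60 distinct round trips (a route and its reverse cost the same).
Orwell-Maple-Willow-Ridge-Upland-Denton-Orwell: 2+8+5+6+2+7 = 30
Orwell-Maple-Willow-Ridge-Denton-Upland-Orwell: 2+8+5+8+2+5 = 30
Orwell-Maple-Willow-Upland-Ridge-Denton-Orwell: 2+8+1+6+8+7 = 32
Orwell-Maple-Willow-Upland-Denton-Ridge-Orwell: 2+8+1+2+8+9 = 30
Orwell-Maple-Willow-Denton-Ridge-Upland-Orwell: 2+8+3+8+6+5 = 32
Orwell-Maple-Willow-Denton-Upland-Ridge-Orwell: 2+8+3+2+6+9 = 30
Orwell-Maple-Ridge-Willow-Upland-Denton-Orwell: 2+11+5+1+2+7 = 28
Orwell-Maple-Ridge-Willow-Denton-Upland-Orwell: 2+11+5+3+2+5 = 28
Orwell-Maple-Ridge-Upland-Willow-Denton-Orwell: 2+11+6+1+3+7 = 30
Orwell-Maple-Ridge-Upland-Denton-Willow-Orwell: 2+11+6+2+3+6 = 30
Orwell-Maple-Ridge-Denton-Willow-Upland-Orwell: 2+11+8+3+1+5 = 30
Orwell-Maple-Ridge-Denton-Upland-Willow-Orwell: 2+11+8+2+1+6 = 30
Orwell-Maple-Upland-Willow-Ridge-Denton-Orwell: 2+7+1+5+8+7 = 30
Orwell-Maple-Upland-Willow-Denton-Ridge-Orwell: 2+7+1+3+8+9 = 30
… (46 more)
The minimum is 28.
One optimal route: Orwell → Maple → Ridge → Willow → Upland → Denton → Orwell (or its reverse).

Minimum total distance: 28 miles.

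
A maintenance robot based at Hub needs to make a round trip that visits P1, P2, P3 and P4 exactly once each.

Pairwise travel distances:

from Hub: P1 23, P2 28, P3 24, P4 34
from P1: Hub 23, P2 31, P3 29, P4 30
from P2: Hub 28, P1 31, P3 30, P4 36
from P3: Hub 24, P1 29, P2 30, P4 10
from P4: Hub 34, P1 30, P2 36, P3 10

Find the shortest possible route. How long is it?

Minimum total distance: 121.

There are 12 distinct closed tours to check (reversals are equivalent).
Hub → P1 → P2 → P3 → P4 → Hub: 23+31+30+10+34 = 128
Hub → P1 → P2 → P4 → P3 → Hub: 23+31+36+10+24 = 124
Hub → P1 → P3 → P2 → P4 → Hub: 23+29+30+36+34 = 152
Hub → P1 → P3 → P4 → P2 → Hub: 23+29+10+36+28 = 126
Hub → P1 → P4 → P2 → P3 → Hub: 23+30+36+30+24 = 143
Hub → P1 → P4 → P3 → P2 → Hub: 23+30+10+30+28 = 121
Hub → P2 → P1 → P3 → P4 → Hub: 28+31+29+10+34 = 132
Hub → P2 → P1 → P4 → P3 → Hub: 28+31+30+10+24 = 123
Hub → P2 → P3 → P1 → P4 → Hub: 28+30+29+30+34 = 151
Hub → P2 → P4 → P1 → P3 → Hub: 28+36+30+29+24 = 147
Hub → P3 → P1 → P2 → P4 → Hub: 24+29+31+36+34 = 154
Hub → P3 → P2 → P1 → P4 → Hub: 24+30+31+30+34 = 149
The minimum is 121.
One optimal route: Hub → P1 → P4 → P3 → P2 → Hub (or its reverse).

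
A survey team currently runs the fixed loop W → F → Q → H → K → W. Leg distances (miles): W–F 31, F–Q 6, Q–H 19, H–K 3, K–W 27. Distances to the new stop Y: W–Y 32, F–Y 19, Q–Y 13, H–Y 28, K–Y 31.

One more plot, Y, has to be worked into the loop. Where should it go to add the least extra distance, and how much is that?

Insertion cost between consecutive stops i–j is d(i,Y) + d(Y,j) − d(i,j):
  between W and F: 32 + 19 − 31 = 20
  between F and Q: 19 + 13 − 6 = 26
  between Q and H: 13 + 28 − 19 = 22
  between H and K: 28 + 31 − 3 = 56
  between K and W: 31 + 32 − 27 = 36
Cheapest insertion is between W and F, adding 20.
New total = 86 + 20 = 106.

+20 miles — insert Y between W and F.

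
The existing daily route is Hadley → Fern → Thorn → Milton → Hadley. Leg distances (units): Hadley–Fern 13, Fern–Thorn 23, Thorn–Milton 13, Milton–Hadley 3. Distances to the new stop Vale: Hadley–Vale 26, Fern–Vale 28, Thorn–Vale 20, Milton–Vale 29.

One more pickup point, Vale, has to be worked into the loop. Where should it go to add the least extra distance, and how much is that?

Minimum extra distance: 25, inserting Vale between Fern and Thorn.

Insertion cost between consecutive stops i–j is d(i,Vale) + d(Vale,j) − d(i,j):
  between Hadley and Fern: 26 + 28 − 13 = 41
  between Fern and Thorn: 28 + 20 − 23 = 25
  between Thorn and Milton: 20 + 29 − 13 = 36
  between Milton and Hadley: 29 + 26 − 3 = 52
Cheapest insertion is between Fern and Thorn, adding 25.
New total = 52 + 25 = 77.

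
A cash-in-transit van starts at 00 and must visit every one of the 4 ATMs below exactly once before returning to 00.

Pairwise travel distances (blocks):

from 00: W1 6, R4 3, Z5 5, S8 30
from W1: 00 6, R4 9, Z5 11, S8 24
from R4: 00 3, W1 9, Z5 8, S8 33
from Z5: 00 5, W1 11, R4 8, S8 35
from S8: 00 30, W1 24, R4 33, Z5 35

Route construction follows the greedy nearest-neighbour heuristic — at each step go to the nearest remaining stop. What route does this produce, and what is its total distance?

00 → [R4:3 / Z5:5 / W1:6 / S8:30] → R4 (3)
R4 → [Z5:8 / W1:9 / S8:33] → Z5 (8)
Z5 → [W1:11 / S8:35] → W1 (11)
W1 → [S8:24] → S8 (24)
Return S8→00: 30.
Total = 3 + 8 + 11 + 24 + 30 = 76.

Nearest-neighbour total = 76 blocks; route 00 → R4 → Z5 → W1 → S8 → 00.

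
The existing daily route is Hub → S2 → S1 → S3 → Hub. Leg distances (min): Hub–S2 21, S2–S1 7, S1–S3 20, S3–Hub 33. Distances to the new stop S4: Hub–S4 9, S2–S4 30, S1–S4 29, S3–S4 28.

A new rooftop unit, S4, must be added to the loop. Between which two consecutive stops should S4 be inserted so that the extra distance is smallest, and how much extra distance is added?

Insertion cost between consecutive stops i–j is d(i,S4) + d(S4,j) − d(i,j):
  between Hub and S2: 9 + 30 − 21 = 18
  between S2 and S1: 30 + 29 − 7 = 52
  between S1 and S3: 29 + 28 − 20 = 37
  between S3 and Hub: 28 + 9 − 33 = 4
Cheapest insertion is between S3 and Hub, adding 4.
New total = 81 + 4 = 85.

+4 min — insert S4 between S3 and Hub.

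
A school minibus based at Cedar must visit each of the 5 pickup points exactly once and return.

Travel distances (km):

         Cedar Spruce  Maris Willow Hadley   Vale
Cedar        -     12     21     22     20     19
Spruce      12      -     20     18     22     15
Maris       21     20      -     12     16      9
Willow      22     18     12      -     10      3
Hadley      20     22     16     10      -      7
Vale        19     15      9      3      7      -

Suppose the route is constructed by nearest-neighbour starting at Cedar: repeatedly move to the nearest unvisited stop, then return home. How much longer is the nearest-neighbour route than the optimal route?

Cedar: Spruce=12, Vale=19, Hadley=20, Maris=21, Willow=22 ⇒ Spruce
Spruce: Vale=15, Willow=18, Maris=20, Hadley=22 ⇒ Vale
Vale: Willow=3, Hadley=7, Maris=9 ⇒ Willow
Willow: Hadley=10, Maris=12 ⇒ Hadley
Hadley: Maris=16 ⇒ Maris
NN route Cedar → Spruce → Vale → Willow → Hadley → Maris → Cedar costs 77.
Optimal: Cedar → Spruce → Maris → Willow → Vale → Hadley → Cedar costs 74 (by enumerating all 60 distinct tours).
Excess = 77 − 74 = 3.

Excess over optimum: 3 km.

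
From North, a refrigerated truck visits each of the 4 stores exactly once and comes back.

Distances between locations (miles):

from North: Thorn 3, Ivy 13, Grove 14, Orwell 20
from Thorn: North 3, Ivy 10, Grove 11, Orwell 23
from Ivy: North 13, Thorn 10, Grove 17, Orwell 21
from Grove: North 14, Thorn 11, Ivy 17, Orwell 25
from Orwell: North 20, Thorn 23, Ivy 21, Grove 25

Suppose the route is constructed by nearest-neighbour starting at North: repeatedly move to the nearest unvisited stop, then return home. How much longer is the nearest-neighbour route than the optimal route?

North: Thorn=3, Ivy=13, Grove=14, Orwell=20 ⇒ Thorn
Thorn: Ivy=10, Grove=11, Orwell=23 ⇒ Ivy
Ivy: Grove=17, Orwell=21 ⇒ Grove
Grove: Orwell=25 ⇒ Orwell
NN route North → Thorn → Ivy → Grove → Orwell → North costs 75.
Optimal: North → Thorn → Grove → Ivy → Orwell → North costs 72 (by enumerating all 12 distinct tours).
Excess = 75 − 72 = 3.

3 miles longer than the optimal tour.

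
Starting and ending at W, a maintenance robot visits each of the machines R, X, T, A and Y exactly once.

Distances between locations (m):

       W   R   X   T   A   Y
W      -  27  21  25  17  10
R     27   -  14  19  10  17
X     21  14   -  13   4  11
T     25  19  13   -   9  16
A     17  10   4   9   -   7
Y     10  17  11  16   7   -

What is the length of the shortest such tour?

There are 60 distinct closed tours to check (reversals are equivalent).
W → R → X → T → A → Y → W: 27+14+13+9+7+10 = 80
W → R → X → T → Y → A → W: 27+14+13+16+7+17 = 94
W → R → X → A → T → Y → W: 27+14+4+9+16+10 = 80
W → R → X → A → Y → T → W: 27+14+4+7+16+25 = 93
W → R → X → Y → T → A → W: 27+14+11+16+9+17 = 94
W → R → X → Y → A → T → W: 27+14+11+7+9+25 = 93
W → R → T → X → A → Y → W: 27+19+13+4+7+10 = 80
W → R → T → X → Y → A → W: 27+19+13+11+7+17 = 94
W → R → T → A → X → Y → W: 27+19+9+4+11+10 = 80
W → R → T → A → Y → X → W: 27+19+9+7+11+21 = 94
W → R → T → Y → X → A → W: 27+19+16+11+4+17 = 94
W → R → T → Y → A → X → W: 27+19+16+7+4+21 = 94
W → R → A → X → T → Y → W: 27+10+4+13+16+10 = 80
W → R → A → X → Y → T → W: 27+10+4+11+16+25 = 93
… (46 more)
W → T → R → X → A → Y → W: 25+19+14+4+7+10 = 79  ← best
The minimum is 79.
One optimal route: W → T → R → X → A → Y → W (or its reverse).

Minimum total distance: 79 m.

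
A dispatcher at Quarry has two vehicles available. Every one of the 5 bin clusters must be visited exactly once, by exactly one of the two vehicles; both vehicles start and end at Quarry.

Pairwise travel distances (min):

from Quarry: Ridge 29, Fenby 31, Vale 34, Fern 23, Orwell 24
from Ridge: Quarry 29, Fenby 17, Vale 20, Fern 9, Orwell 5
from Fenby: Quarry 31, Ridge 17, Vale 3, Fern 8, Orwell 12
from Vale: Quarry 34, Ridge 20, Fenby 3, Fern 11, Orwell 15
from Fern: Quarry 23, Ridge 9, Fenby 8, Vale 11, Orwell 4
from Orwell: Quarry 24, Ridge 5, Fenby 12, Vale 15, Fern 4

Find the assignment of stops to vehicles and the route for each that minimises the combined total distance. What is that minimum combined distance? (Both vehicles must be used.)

Minimum combined distance: 126 min.

Try each way of splitting the stops between the two vehicles (each non-empty) and, for each split, find the best tour for each vehicle:
  {Ridge} + {Fenby, Vale, Fern, Orwell}: 58 + 73 = 131
  {Fenby} + {Ridge, Vale, Fern, Orwell}: 62 + 83 = 145
  {Ridge, Fenby} + {Vale, Fern, Orwell}: 77 + 73 = 150
  {Vale} + {Ridge, Fenby, Fern, Orwell}: 68 + 77 = 145
  {Ridge, Vale} + {Fenby, Fern, Orwell}: 83 + 67 = 150
  {Fenby, Vale} + {Ridge, Fern, Orwell}: 68 + 61 = 129
  … (15 splits in total)
  {Fenby, Vale, Fern} + {Ridge, Orwell}: 68 + 58 = 126  ← best
Best: vehicle 1 Quarry → Fenby → Vale → Fern → Quarry = 68; vehicle 2 Quarry → Ridge → Orwell → Quarry = 58; combined 126.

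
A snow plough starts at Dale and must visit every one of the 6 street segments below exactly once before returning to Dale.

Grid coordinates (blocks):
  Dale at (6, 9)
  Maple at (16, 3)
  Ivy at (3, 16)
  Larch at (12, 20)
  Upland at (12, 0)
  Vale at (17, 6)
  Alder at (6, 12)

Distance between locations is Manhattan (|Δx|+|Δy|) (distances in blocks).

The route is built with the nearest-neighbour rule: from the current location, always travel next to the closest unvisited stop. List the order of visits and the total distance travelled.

From Dale: distances to unvisited — Alder=3, Ivy=10, Vale=14, Upland=15, Maple=16, Larch=17. Nearest is Alder (3).
From Alder: distances to unvisited — Ivy=7, Larch=14, Vale=17, Upland=18, Maple=19. Nearest is Ivy (7).
From Ivy: distances to unvisited — Larch=13, Vale=24, Upland=25, Maple=26. Nearest is Larch (13).
From Larch: distances to unvisited — Vale=19, Upland=20, Maple=21. Nearest is Vale (19).
From Vale: distances to unvisited — Maple=4, Upland=11. Nearest is Maple (4).
From Maple: distances to unvisited — Upland=7. Nearest is Upland (7).
Return Upland→Dale: 15.
Total = 3 + 7 + 13 + 19 + 4 + 7 + 15 = 68.

Nearest-neighbour total = 68 blocks; route Dale → Alder → Ivy → Larch → Vale → Maple → Upland → Dale.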